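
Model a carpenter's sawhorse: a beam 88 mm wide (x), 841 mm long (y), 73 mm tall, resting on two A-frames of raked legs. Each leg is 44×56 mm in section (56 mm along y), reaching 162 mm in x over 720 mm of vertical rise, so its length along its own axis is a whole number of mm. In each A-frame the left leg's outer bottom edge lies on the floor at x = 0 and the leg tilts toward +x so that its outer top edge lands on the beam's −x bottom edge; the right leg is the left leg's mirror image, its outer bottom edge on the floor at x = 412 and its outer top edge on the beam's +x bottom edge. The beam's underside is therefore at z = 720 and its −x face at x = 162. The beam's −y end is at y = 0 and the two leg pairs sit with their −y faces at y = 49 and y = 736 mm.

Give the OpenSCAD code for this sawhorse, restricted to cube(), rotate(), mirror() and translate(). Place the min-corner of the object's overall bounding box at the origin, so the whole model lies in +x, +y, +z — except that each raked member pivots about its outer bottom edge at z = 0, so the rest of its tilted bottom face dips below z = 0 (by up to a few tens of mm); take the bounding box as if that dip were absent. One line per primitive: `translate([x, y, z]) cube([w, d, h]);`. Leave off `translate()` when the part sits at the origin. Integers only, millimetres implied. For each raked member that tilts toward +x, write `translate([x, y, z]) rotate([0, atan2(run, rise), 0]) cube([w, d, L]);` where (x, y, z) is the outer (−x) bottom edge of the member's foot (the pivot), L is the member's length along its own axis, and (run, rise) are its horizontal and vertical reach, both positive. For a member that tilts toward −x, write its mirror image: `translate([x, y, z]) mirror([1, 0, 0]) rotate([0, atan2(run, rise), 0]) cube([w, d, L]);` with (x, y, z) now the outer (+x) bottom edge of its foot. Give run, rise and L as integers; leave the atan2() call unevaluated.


translate([162, 0, 720]) cube([88, 841, 73]);
translate([0, 49, 0]) rotate([0, atan2(162, 720), 0]) cube([44, 56, 738]);
translate([412, 49, 0]) mirror([1, 0, 0]) rotate([0, atan2(162, 720), 0]) cube([44, 56, 738]);
translate([0, 736, 0]) rotate([0, atan2(162, 720), 0]) cube([44, 56, 738]);
translate([412, 736, 0]) mirror([1, 0, 0]) rotate([0, atan2(162, 720), 0]) cube([44, 56, 738]);


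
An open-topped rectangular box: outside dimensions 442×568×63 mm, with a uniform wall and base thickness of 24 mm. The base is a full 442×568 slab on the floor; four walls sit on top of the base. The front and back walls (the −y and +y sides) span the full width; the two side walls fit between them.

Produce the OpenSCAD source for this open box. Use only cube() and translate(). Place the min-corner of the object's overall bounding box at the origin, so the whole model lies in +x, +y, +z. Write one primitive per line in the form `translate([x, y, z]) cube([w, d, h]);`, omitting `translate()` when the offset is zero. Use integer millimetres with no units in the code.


cube([442, 568, 24]);
translate([0, 0, 24]) cube([442, 24, 39]);
translate([0, 544, 24]) cube([442, 24, 39]);
translate([0, 24, 24]) cube([24, 520, 39]);
translate([418, 24, 24]) cube([24, 520, 39]);


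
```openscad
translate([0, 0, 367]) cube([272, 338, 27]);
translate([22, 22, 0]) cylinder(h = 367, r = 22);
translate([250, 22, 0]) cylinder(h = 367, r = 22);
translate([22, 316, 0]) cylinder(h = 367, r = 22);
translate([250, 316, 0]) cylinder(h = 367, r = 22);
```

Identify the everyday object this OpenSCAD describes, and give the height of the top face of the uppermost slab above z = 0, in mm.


A stool. The seat height is 394 mm.

A 272×338×27 slab at z = 367 on four corner cylinders — a stool. The seat top is 367 + 27 = 394 mm.


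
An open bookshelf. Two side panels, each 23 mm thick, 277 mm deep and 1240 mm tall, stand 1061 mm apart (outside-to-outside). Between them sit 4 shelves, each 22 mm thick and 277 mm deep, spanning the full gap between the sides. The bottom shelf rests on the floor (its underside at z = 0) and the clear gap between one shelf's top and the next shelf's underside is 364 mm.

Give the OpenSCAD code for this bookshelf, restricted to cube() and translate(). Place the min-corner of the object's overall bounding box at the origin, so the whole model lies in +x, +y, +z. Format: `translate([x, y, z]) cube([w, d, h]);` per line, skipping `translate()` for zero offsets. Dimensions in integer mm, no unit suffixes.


cube([23, 277, 1240]);
translate([1038, 0, 0]) cube([23, 277, 1240]);
translate([23, 0, 0]) cube([1015, 277, 22]);
translate([23, 0, 386]) cube([1015, 277, 22]);
translate([23, 0, 772]) cube([1015, 277, 22]);
translate([23, 0, 1158]) cube([1015, 277, 22]);


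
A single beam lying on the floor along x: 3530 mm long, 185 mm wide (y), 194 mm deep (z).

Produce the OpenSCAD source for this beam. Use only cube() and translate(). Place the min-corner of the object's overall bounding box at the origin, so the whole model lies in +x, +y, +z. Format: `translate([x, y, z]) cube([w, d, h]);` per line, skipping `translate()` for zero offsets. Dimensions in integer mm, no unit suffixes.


cube([3530, 185, 194]);


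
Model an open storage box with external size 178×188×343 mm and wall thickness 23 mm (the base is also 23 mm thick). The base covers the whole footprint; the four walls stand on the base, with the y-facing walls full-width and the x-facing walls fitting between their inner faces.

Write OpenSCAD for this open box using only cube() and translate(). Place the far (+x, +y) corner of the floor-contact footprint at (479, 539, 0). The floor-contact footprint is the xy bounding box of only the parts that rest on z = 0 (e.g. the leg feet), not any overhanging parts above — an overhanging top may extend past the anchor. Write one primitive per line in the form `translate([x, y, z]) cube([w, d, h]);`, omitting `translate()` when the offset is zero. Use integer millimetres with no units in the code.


translate([301, 351, 0]) cube([178, 188, 23]);
translate([301, 351, 23]) cube([178, 23, 320]);
translate([301, 516, 23]) cube([178, 23, 320]);
translate([301, 374, 23]) cube([23, 142, 320]);
translate([456, 374, 23]) cube([23, 142, 320]);


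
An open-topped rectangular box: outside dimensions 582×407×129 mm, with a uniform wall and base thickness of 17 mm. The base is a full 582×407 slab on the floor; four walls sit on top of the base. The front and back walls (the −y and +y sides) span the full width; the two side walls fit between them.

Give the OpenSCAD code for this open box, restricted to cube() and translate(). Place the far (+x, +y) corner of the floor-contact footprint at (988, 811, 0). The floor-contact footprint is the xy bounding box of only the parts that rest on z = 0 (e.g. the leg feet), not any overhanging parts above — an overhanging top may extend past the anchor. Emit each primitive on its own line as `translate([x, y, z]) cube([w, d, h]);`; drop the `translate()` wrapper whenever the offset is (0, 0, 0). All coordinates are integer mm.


translate([406, 404, 0]) cube([582, 407, 17]);
translate([406, 404, 17]) cube([582, 17, 112]);
translate([406, 794, 17]) cube([582, 17, 112]);
translate([406, 421, 17]) cube([17, 373, 112]);
translate([971, 421, 17]) cube([17, 373, 112]);


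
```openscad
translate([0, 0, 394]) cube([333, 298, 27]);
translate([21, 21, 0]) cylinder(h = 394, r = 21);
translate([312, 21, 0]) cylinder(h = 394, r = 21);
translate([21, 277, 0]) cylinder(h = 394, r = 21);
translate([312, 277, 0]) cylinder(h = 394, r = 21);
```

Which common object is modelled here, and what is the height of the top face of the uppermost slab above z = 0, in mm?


A stool. The seat height is 421 mm.

A 333×298×27 slab at z = 394 on four corner cylinders — a stool. The seat top is 394 + 27 = 421 mm.


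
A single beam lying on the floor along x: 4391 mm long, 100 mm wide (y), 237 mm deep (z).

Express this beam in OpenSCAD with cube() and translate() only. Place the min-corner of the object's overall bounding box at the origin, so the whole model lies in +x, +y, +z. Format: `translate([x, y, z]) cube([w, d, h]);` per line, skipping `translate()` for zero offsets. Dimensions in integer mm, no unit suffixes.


cube([4391, 100, 237]);


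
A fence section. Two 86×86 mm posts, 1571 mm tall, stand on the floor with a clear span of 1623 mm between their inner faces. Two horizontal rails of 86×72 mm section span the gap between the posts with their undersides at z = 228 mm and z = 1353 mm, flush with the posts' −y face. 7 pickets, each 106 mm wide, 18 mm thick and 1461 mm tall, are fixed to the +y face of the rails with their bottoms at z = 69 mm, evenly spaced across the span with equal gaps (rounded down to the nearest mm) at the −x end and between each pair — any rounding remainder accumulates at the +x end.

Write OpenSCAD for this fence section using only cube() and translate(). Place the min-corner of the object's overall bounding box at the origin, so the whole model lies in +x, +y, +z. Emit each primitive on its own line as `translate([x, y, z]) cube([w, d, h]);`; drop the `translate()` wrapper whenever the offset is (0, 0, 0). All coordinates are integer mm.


cube([86, 86, 1571]);
translate([1709, 0, 0]) cube([86, 86, 1571]);
translate([86, 0, 228]) cube([1623, 86, 72]);
translate([86, 0, 1353]) cube([1623, 86, 72]);
translate([196, 86, 69]) cube([106, 18, 1461]);
translate([412, 86, 69]) cube([106, 18, 1461]);
translate([628, 86, 69]) cube([106, 18, 1461]);
translate([844, 86, 69]) cube([106, 18, 1461]);
translate([1060, 86, 69]) cube([106, 18, 1461]);
translate([1276, 86, 69]) cube([106, 18, 1461]);
translate([1492, 86, 69]) cube([106, 18, 1461]);


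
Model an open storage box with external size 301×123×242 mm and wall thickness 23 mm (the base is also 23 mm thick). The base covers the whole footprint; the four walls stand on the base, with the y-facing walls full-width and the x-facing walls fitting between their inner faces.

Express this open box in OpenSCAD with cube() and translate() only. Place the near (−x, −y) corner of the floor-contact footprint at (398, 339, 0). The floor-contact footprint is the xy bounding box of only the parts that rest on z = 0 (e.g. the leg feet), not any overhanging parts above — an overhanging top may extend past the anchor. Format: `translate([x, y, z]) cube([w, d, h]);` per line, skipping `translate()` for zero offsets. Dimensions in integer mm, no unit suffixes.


translate([398, 339, 0]) cube([301, 123, 23]);
translate([398, 339, 23]) cube([301, 23, 219]);
translate([398, 439, 23]) cube([301, 23, 219]);
translate([398, 362, 23]) cube([23, 77, 219]);
translate([676, 362, 23]) cube([23, 77, 219]);


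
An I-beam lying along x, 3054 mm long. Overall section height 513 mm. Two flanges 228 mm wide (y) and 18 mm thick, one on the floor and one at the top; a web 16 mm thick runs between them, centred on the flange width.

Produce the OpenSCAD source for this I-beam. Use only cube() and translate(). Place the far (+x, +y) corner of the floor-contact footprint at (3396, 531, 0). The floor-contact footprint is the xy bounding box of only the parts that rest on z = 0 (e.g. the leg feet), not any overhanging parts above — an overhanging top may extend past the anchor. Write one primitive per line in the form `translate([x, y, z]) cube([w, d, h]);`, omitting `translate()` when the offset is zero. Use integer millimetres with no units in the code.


translate([342, 303, 0]) cube([3054, 228, 18]);
translate([342, 409, 18]) cube([3054, 16, 477]);
translate([342, 303, 495]) cube([3054, 228, 18]);


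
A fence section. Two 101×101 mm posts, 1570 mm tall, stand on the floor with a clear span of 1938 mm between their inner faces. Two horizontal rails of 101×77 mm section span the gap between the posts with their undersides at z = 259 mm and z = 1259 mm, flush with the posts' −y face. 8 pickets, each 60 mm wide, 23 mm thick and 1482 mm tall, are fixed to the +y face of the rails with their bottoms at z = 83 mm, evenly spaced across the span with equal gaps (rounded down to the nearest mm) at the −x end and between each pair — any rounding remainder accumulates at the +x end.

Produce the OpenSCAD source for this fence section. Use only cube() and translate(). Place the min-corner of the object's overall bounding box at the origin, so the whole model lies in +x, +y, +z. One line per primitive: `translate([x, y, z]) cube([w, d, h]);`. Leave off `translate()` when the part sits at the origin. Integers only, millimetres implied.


cube([101, 101, 1570]);
translate([2039, 0, 0]) cube([101, 101, 1570]);
translate([101, 0, 259]) cube([1938, 101, 77]);
translate([101, 0, 1259]) cube([1938, 101, 77]);
translate([263, 101, 83]) cube([60, 23, 1482]);
translate([485, 101, 83]) cube([60, 23, 1482]);
translate([707, 101, 83]) cube([60, 23, 1482]);
translate([929, 101, 83]) cube([60, 23, 1482]);
translate([1151, 101, 83]) cube([60, 23, 1482]);
translate([1373, 101, 83]) cube([60, 23, 1482]);
translate([1595, 101, 83]) cube([60, 23, 1482]);
translate([1817, 101, 83]) cube([60, 23, 1482]);


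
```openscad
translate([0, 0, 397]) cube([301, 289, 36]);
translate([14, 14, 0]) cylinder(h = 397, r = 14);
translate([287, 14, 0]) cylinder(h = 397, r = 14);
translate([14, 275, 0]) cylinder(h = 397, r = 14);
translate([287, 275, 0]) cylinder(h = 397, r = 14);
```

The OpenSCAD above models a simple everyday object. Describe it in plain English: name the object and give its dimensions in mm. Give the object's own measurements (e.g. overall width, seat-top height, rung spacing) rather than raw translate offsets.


A four-legged stool. The seat is a 301×289×36 mm slab whose top surface is at z = 433 mm; four round legs, each 28 mm in diameter, run from the floor (z = 0) to the underside of the seat, each leg's axis is inset half a diameter from the nearest pair of seat edges (so the leg's bounding box is flush with the corner).


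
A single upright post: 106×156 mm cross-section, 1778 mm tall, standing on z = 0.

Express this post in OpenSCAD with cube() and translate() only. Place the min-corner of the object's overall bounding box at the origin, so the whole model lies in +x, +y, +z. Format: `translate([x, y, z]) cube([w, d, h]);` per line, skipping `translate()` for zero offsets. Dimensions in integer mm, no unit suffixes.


cube([106, 156, 1778]);


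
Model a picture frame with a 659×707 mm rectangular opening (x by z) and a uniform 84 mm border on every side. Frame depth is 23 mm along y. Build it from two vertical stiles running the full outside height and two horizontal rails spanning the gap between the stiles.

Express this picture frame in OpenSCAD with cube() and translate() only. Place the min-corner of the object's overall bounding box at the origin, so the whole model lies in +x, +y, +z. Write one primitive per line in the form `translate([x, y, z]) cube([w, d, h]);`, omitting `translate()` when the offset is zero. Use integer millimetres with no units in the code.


cube([84, 23, 875]);
translate([743, 0, 0]) cube([84, 23, 875]);
translate([84, 0, 0]) cube([659, 23, 84]);
translate([84, 0, 791]) cube([659, 23, 84]);


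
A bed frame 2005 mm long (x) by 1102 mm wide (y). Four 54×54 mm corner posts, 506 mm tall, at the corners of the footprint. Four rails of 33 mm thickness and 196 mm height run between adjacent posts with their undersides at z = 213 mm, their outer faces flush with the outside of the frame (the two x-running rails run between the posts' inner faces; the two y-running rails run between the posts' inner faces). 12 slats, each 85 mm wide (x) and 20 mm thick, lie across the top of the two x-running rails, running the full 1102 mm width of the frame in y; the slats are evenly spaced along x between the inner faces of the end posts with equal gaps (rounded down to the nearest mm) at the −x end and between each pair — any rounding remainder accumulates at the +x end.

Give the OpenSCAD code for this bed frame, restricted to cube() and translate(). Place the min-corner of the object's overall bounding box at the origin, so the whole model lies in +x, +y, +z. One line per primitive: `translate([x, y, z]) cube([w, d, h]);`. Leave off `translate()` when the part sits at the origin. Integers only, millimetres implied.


cube([54, 54, 506]);
translate([0, 1048, 0]) cube([54, 54, 506]);
translate([1951, 0, 0]) cube([54, 54, 506]);
translate([1951, 1048, 0]) cube([54, 54, 506]);
translate([54, 0, 213]) cube([1897, 33, 196]);
translate([54, 1069, 213]) cube([1897, 33, 196]);
translate([0, 54, 213]) cube([33, 994, 196]);
translate([1972, 54, 213]) cube([33, 994, 196]);
translate([121, 0, 409]) cube([85, 1102, 20]);
translate([273, 0, 409]) cube([85, 1102, 20]);
translate([425, 0, 409]) cube([85, 1102, 20]);
translate([577, 0, 409]) cube([85, 1102, 20]);
translate([729, 0, 409]) cube([85, 1102, 20]);
translate([881, 0, 409]) cube([85, 1102, 20]);
translate([1033, 0, 409]) cube([85, 1102, 20]);
translate([1185, 0, 409]) cube([85, 1102, 20]);
translate([1337, 0, 409]) cube([85, 1102, 20]);
translate([1489, 0, 409]) cube([85, 1102, 20]);
translate([1641, 0, 409]) cube([85, 1102, 20]);
translate([1793, 0, 409]) cube([85, 1102, 20]);


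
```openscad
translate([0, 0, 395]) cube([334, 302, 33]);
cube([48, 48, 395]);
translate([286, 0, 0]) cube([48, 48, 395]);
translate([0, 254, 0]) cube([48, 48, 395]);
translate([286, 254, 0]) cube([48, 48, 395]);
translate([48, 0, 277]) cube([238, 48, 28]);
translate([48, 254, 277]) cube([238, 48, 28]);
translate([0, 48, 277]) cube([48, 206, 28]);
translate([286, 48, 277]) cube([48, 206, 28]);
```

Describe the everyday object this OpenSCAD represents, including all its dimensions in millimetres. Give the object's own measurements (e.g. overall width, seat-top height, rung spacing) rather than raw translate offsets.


A four-legged stool. The seat is a 334×302×33 mm slab whose top surface is at z = 428 mm; four square legs, each 48×48 mm in cross-section, run from the floor (z = 0) to the underside of the seat, each flush with a corner of the seat. Four stretchers, 48 mm wide and 28 mm tall, connect adjacent legs with their undersides at z = 277 mm, each running between the inner faces of the legs it joins and aligned with the legs' outer faces on the other axis.


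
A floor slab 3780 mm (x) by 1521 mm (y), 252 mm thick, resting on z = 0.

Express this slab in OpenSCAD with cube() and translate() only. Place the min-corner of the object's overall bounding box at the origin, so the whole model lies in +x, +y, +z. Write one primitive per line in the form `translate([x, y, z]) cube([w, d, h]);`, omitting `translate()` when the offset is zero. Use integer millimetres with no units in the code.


cube([3780, 1521, 252]);


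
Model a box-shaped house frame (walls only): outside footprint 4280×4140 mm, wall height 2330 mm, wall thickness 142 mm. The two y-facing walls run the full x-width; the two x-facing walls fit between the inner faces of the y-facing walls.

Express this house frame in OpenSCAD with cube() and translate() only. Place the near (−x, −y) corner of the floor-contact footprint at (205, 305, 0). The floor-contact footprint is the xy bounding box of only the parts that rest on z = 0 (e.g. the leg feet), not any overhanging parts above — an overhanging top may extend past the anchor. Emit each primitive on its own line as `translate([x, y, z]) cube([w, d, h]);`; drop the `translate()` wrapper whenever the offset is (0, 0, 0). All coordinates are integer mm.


translate([205, 305, 0]) cube([4280, 142, 2330]);
translate([205, 4303, 0]) cube([4280, 142, 2330]);
translate([205, 447, 0]) cube([142, 3856, 2330]);
translate([4343, 447, 0]) cube([142, 3856, 2330]);


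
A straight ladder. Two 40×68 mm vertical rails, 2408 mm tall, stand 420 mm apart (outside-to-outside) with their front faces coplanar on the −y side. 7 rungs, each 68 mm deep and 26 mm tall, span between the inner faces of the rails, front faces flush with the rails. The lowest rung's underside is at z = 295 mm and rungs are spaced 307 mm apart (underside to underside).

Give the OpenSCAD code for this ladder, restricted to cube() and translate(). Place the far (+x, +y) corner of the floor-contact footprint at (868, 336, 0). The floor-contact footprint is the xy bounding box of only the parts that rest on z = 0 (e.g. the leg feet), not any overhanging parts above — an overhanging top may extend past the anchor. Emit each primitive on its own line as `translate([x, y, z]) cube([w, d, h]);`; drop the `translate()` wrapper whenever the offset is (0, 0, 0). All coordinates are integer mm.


// rung span = 420 - 2*40 = 340
// rung[k] z = 295 + k*307
translate([448, 268, 0]) cube([40, 68, 2408]);
translate([828, 268, 0]) cube([40, 68, 2408]);
translate([488, 268, 295]) cube([340, 68, 26]);
translate([488, 268, 602]) cube([340, 68, 26]);
translate([488, 268, 909]) cube([340, 68, 26]);
translate([488, 268, 1216]) cube([340, 68, 26]);
translate([488, 268, 1523]) cube([340, 68, 26]);
translate([488, 268, 1830]) cube([340, 68, 26]);
translate([488, 268, 2137]) cube([340, 68, 26]);


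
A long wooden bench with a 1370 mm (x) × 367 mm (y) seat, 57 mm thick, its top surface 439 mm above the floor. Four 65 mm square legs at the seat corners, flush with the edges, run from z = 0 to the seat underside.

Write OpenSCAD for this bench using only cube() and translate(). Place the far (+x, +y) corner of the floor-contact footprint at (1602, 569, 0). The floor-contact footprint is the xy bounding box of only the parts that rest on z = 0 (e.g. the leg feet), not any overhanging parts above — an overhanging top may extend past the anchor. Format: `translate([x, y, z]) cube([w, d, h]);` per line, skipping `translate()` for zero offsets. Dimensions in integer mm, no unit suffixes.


translate([232, 202, 382]) cube([1370, 367, 57]);
translate([232, 202, 0]) cube([65, 65, 382]);
translate([232, 504, 0]) cube([65, 65, 382]);
translate([1537, 202, 0]) cube([65, 65, 382]);
translate([1537, 504, 0]) cube([65, 65, 382]);


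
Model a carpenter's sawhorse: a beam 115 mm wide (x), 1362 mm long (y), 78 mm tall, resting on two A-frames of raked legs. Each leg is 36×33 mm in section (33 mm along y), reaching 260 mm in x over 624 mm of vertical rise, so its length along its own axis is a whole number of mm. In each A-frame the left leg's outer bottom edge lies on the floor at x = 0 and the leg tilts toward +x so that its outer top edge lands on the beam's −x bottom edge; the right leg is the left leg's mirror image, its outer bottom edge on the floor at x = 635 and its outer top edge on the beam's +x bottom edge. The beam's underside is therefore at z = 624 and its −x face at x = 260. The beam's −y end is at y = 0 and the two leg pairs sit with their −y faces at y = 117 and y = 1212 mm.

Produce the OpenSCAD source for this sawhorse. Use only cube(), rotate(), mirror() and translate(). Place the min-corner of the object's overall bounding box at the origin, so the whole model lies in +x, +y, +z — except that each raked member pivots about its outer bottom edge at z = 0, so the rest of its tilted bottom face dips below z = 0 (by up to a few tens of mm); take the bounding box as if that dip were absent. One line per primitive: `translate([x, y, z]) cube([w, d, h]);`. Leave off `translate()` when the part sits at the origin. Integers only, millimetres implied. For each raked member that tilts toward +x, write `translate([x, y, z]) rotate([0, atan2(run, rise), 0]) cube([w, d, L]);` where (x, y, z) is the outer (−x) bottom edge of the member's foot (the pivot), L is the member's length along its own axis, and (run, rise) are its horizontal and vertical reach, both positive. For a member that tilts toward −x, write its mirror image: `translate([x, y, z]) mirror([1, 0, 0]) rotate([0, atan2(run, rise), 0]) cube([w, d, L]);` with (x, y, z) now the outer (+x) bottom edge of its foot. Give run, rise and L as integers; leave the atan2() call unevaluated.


translate([260, 0, 624]) cube([115, 1362, 78]);
translate([0, 117, 0]) rotate([0, atan2(260, 624), 0]) cube([36, 33, 676]);
translate([635, 117, 0]) mirror([1, 0, 0]) rotate([0, atan2(260, 624), 0]) cube([36, 33, 676]);
translate([0, 1212, 0]) rotate([0, atan2(260, 624), 0]) cube([36, 33, 676]);
translate([635, 1212, 0]) mirror([1, 0, 0]) rotate([0, atan2(260, 624), 0]) cube([36, 33, 676]);


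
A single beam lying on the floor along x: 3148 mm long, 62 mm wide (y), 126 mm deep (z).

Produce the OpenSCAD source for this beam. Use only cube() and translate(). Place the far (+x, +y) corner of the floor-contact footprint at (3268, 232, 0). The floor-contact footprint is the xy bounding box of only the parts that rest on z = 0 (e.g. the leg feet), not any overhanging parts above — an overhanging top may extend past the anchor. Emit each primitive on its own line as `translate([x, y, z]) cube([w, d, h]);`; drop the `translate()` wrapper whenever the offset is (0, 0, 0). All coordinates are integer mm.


translate([120, 170, 0]) cube([3148, 62, 126]);


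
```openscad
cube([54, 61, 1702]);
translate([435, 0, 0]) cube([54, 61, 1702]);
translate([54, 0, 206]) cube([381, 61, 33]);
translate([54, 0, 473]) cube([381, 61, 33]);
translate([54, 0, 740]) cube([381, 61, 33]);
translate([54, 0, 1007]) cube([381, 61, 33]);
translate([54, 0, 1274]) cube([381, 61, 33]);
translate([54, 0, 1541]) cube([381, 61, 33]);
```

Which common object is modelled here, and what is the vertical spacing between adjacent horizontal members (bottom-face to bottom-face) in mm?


A ladder. The rung spacing is 267 mm.

Two tall 54×61 posts with 6 short bars between them — a ladder. Adjacent rungs sit at z = 206 and z = 473, so the spacing is 473 − 206 = 267 mm.


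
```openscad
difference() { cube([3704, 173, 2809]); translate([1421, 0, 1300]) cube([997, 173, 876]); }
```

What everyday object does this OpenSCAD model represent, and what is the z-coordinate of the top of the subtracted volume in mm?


A wall with a window opening. The window head height is 2176 mm.

A wall with a rectangular opening subtracted — a window. Sill at z = 1300, opening 876 mm tall, so the head is at 1300 + 876 = 2176 mm.


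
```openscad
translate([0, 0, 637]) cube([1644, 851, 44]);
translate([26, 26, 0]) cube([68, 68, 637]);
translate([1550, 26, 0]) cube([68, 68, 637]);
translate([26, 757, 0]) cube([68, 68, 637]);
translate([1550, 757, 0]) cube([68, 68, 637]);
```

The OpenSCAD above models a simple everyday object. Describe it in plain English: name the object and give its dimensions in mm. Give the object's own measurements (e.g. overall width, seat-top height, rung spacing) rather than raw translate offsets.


A rectangular dining table. The top is 1644×851×44 mm with its upper surface at z = 681 mm. It stands on four 68×68 mm square legs, each inset 26 mm from the nearest pair of top edges, running from the floor to the underside of the top.


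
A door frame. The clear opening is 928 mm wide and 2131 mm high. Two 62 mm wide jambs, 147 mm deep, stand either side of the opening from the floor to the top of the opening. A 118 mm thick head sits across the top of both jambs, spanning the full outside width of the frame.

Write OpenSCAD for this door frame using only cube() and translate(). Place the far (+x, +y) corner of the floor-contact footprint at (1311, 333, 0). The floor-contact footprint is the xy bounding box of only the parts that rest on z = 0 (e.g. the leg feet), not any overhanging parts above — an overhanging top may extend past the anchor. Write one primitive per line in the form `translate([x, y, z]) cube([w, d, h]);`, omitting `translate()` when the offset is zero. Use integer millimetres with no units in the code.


translate([259, 186, 0]) cube([62, 147, 2131]);
translate([1249, 186, 0]) cube([62, 147, 2131]);
translate([259, 186, 2131]) cube([1052, 147, 118]);


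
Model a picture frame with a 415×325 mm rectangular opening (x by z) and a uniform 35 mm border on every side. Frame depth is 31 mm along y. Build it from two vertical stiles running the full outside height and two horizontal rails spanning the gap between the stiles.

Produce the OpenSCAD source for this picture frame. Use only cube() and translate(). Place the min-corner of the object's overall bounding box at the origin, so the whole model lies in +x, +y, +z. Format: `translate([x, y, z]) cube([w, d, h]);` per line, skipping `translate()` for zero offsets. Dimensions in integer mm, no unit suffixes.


cube([35, 31, 395]);
translate([450, 0, 0]) cube([35, 31, 395]);
translate([35, 0, 0]) cube([415, 31, 35]);
translate([35, 0, 360]) cube([415, 31, 35]);


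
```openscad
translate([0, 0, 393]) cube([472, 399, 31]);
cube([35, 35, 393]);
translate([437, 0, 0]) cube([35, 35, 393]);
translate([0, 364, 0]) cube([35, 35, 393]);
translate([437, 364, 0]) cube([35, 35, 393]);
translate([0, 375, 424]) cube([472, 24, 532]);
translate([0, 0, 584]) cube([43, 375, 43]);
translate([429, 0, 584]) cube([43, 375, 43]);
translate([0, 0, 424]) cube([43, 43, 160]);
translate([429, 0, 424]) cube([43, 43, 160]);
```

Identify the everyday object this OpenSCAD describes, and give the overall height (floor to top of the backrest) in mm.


A chair. The overall height is 956 mm.

A slab on four corner posts with a tall panel at the back — a chair. The seat slab sits at z = 393 with thickness 31, and the 532 mm backrest starts at the seat top, so the overall height is 393 + 31 + 532 = 956 mm.


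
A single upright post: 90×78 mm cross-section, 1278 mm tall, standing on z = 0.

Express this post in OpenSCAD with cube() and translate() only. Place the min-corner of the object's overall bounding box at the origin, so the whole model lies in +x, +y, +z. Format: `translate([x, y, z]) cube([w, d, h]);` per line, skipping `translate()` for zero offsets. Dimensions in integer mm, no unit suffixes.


cube([90, 78, 1278]);


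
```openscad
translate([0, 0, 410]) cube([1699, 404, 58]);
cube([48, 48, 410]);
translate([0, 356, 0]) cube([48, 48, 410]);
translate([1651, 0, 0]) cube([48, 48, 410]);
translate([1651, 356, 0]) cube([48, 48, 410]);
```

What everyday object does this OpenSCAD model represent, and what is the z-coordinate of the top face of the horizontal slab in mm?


A bench. The seat-top height is 468 mm.

A long slab on four corner posts — a bench. The slab sits at z = 410 with thickness 58, so the top is 410 + 58 = 468 mm.


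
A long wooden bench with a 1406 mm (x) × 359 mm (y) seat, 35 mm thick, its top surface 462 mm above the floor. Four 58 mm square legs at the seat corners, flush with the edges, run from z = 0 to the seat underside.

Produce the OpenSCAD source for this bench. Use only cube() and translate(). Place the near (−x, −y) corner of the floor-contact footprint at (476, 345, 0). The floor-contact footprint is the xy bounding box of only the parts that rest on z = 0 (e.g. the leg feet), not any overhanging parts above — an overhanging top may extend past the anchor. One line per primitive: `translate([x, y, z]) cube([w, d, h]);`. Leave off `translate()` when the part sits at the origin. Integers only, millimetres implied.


translate([476, 345, 427]) cube([1406, 359, 35]);
translate([476, 345, 0]) cube([58, 58, 427]);
translate([476, 646, 0]) cube([58, 58, 427]);
translate([1824, 345, 0]) cube([58, 58, 427]);
translate([1824, 646, 0]) cube([58, 58, 427]);


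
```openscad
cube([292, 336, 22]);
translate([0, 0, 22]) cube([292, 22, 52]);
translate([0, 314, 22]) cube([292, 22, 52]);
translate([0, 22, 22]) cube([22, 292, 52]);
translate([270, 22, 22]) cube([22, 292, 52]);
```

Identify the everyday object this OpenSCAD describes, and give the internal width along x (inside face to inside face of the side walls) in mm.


An open box. The internal width is 248 mm.

A 292×336 base slab with four walls standing on it — an open box. The base is 292 mm wide and the walls are 22 mm thick, so the internal width is 292 − 2 × 22 = 248 mm.


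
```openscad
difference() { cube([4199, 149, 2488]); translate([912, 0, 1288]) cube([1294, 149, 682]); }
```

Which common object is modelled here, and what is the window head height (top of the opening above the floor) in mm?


A wall with a window opening. The window head height is 1970 mm.

A wall with a rectangular opening subtracted — a window. Sill at z = 1288, opening 682 mm tall, so the head is at 1288 + 682 = 1970 mm.


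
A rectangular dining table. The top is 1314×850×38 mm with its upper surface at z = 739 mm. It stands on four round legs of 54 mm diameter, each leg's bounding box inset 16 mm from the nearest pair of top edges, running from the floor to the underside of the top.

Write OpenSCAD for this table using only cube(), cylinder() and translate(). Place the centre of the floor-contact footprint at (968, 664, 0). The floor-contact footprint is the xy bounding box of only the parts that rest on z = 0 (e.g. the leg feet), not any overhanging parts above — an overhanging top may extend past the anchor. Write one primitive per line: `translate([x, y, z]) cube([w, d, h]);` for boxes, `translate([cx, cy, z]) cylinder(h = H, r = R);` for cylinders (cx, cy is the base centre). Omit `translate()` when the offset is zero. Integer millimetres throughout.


translate([311, 239, 701]) cube([1314, 850, 38]);
translate([354, 282, 0]) cylinder(h = 701, r = 27);
translate([1582, 282, 0]) cylinder(h = 701, r = 27);
translate([354, 1046, 0]) cylinder(h = 701, r = 27);
translate([1582, 1046, 0]) cylinder(h = 701, r = 27);


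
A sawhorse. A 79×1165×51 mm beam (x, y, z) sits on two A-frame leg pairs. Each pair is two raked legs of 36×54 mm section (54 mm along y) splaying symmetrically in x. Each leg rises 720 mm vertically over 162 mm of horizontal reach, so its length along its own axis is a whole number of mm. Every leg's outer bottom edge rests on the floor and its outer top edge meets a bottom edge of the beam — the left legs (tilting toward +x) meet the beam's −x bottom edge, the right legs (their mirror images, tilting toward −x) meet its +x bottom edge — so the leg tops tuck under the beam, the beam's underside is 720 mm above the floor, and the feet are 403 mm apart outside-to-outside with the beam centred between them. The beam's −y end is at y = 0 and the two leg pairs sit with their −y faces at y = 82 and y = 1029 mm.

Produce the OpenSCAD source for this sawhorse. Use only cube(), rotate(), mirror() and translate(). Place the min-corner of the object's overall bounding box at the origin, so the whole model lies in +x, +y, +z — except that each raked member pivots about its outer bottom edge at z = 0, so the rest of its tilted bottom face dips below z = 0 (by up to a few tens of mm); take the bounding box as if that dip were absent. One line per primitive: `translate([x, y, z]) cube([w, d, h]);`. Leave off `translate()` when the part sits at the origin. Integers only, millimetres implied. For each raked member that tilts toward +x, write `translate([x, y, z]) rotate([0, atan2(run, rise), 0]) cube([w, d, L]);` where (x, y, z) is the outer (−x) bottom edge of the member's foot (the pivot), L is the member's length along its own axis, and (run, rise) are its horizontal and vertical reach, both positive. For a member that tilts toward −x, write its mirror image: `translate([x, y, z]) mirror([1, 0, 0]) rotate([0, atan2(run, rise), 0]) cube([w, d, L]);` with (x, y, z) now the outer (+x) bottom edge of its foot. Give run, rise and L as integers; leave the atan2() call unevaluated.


translate([162, 0, 720]) cube([79, 1165, 51]);
translate([0, 82, 0]) rotate([0, atan2(162, 720), 0]) cube([36, 54, 738]);
translate([403, 82, 0]) mirror([1, 0, 0]) rotate([0, atan2(162, 720), 0]) cube([36, 54, 738]);
translate([0, 1029, 0]) rotate([0, atan2(162, 720), 0]) cube([36, 54, 738]);
translate([403, 1029, 0]) mirror([1, 0, 0]) rotate([0, atan2(162, 720), 0]) cube([36, 54, 738]);


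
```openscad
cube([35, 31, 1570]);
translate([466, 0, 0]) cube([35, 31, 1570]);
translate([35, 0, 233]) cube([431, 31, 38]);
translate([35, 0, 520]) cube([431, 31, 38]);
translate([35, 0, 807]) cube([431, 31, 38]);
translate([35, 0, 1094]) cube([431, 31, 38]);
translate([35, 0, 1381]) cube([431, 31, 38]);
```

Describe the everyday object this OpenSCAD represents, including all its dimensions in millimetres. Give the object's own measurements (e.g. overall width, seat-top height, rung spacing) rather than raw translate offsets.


A straight ladder. Two 35×31 mm vertical rails, 1570 mm tall, stand 501 mm apart (outside-to-outside) with their front faces coplanar on the −y side. 5 rungs, each 31 mm deep and 38 mm tall, span between the inner faces of the rails, front faces flush with the rails. The lowest rung's underside is at z = 233 mm and rungs are spaced 287 mm apart (underside to underside).


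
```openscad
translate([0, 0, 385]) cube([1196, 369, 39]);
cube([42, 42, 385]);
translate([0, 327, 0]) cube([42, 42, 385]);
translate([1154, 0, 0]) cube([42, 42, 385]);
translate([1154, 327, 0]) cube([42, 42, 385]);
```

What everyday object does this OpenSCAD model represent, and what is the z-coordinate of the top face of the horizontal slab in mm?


A bench. The seat-top height is 424 mm.

A long slab on four corner posts — a bench. The slab sits at z = 385 with thickness 39, so the top is 385 + 39 = 424 mm.


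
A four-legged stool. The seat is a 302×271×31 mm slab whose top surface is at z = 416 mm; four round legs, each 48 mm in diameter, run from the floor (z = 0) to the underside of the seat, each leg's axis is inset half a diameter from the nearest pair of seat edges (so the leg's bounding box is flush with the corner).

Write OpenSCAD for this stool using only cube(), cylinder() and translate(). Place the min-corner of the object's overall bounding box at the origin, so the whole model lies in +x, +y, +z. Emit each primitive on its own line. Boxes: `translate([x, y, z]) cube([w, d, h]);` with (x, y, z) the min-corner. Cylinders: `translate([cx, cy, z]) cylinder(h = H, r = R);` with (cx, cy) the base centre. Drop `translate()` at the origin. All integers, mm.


// leg_h = 416 - 31 = 385
translate([0, 0, 385]) cube([302, 271, 31]);
translate([24, 24, 0]) cylinder(h = 385, r = 24);
translate([278, 24, 0]) cylinder(h = 385, r = 24);
translate([24, 247, 0]) cylinder(h = 385, r = 24);
translate([278, 247, 0]) cylinder(h = 385, r = 24);


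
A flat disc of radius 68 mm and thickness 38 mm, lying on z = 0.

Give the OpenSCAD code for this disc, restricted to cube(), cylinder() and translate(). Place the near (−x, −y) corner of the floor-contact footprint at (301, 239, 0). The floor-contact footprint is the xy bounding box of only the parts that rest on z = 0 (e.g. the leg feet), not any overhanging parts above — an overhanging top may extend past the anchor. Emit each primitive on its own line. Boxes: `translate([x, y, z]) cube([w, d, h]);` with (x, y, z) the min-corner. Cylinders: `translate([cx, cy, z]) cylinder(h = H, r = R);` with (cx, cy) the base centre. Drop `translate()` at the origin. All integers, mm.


translate([369, 307, 0]) cylinder(h = 38, r = 68);


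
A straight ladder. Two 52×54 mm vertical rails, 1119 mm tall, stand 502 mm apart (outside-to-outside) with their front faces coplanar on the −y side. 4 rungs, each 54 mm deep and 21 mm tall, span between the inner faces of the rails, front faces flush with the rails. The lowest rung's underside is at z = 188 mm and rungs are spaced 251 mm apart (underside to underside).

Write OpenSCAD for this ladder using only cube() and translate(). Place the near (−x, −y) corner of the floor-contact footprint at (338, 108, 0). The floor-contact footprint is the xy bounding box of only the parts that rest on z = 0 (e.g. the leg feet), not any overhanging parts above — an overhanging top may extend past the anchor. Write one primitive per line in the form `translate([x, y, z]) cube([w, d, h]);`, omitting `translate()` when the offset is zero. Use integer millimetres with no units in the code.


// rung span = 502 - 2*52 = 398
// rung[k] z = 188 + k*251
translate([338, 108, 0]) cube([52, 54, 1119]);
translate([788, 108, 0]) cube([52, 54, 1119]);
translate([390, 108, 188]) cube([398, 54, 21]);
translate([390, 108, 439]) cube([398, 54, 21]);
translate([390, 108, 690]) cube([398, 54, 21]);
translate([390, 108, 941]) cube([398, 54, 21]);
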